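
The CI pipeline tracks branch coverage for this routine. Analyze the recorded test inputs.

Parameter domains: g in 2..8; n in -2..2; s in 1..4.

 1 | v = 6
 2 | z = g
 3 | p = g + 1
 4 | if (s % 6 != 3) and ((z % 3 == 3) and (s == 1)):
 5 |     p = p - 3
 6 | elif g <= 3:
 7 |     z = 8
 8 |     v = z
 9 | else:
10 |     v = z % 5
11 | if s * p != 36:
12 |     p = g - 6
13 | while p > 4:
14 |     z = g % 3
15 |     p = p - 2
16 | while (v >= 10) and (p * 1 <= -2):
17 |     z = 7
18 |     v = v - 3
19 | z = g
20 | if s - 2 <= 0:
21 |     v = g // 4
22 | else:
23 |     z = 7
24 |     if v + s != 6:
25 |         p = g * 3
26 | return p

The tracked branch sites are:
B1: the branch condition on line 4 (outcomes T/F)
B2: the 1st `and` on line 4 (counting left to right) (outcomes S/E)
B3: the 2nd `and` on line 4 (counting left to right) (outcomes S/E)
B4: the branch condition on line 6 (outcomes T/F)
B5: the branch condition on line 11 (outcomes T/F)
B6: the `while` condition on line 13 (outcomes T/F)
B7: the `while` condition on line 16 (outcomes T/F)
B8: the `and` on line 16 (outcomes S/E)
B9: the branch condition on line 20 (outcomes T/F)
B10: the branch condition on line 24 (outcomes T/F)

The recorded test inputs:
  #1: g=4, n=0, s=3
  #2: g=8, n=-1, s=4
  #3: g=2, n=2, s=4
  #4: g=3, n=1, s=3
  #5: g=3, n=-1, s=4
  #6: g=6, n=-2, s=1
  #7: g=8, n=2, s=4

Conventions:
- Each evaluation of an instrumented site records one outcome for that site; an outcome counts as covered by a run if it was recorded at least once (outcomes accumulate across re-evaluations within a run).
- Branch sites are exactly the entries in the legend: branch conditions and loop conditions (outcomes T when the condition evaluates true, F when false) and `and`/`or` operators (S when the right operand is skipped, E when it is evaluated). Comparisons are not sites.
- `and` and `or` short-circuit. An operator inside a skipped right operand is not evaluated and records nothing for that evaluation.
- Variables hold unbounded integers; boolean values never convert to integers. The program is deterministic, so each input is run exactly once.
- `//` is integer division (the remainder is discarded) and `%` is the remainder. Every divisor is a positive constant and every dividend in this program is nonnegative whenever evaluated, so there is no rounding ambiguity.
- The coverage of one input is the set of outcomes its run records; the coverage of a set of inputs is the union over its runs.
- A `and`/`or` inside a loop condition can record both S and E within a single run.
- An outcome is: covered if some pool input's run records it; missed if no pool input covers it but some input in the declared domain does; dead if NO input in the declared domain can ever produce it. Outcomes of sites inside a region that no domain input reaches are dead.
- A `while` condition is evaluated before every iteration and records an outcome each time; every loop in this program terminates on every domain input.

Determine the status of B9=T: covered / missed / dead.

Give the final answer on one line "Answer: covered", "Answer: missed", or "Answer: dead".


B9=T is recorded by pool input(s) 6 -> covered
Answer: covered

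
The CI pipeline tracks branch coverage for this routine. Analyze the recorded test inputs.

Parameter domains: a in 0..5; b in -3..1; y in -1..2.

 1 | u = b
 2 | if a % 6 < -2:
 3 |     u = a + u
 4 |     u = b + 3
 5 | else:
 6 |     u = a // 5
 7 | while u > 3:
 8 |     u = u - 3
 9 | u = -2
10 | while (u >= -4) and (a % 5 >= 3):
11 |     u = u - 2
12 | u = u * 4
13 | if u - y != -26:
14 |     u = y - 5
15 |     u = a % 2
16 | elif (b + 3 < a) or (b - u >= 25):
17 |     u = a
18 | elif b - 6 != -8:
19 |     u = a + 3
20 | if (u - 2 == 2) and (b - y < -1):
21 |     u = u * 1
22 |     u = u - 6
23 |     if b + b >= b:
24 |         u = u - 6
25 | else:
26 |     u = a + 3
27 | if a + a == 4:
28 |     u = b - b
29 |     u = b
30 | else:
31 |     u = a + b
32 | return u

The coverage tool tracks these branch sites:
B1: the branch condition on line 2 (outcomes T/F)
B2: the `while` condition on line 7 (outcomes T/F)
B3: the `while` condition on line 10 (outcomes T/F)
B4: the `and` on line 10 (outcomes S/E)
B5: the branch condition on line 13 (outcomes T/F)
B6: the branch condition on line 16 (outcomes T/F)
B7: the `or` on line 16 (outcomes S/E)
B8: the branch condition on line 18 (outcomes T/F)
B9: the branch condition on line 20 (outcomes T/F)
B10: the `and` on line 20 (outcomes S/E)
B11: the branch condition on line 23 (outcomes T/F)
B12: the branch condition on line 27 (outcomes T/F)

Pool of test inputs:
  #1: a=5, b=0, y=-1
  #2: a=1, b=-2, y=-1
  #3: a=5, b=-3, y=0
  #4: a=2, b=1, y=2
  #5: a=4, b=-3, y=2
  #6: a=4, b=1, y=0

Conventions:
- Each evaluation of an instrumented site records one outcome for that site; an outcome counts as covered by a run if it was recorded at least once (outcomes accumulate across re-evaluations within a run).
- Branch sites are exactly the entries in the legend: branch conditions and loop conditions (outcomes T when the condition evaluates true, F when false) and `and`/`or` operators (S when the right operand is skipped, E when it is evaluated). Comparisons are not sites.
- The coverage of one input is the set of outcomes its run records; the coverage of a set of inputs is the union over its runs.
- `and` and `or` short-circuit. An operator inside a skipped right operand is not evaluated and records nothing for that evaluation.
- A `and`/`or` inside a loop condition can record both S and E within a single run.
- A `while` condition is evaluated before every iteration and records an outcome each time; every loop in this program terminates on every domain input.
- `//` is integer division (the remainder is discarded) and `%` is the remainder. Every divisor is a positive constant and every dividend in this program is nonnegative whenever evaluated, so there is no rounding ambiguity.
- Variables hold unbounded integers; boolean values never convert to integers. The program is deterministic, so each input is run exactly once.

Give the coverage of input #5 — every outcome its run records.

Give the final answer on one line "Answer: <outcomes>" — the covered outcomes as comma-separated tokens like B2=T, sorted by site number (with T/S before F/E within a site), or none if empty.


Event log for input #5 (a=4, b=-3, y=2):
  B1->F, B2->F, B4->E, B3->T, B4->E, B3->T, B4->S, B3->F, B5->F, B7->S
  B6->T, B10->E, B9->T, B11->F, B12->F
distinct outcomes covered: B1=F, B2=F, B3=T, B3=F, B4=S, B4=E, B5=F, B6=T, B7=S, B9=T, B10=E, B11=F, B12=F
Answer: B1=F, B2=F, B3=T, B3=F, B4=S, B4=E, B5=F, B6=T, B7=S, B9=T, B10=E, B11=F, B12=F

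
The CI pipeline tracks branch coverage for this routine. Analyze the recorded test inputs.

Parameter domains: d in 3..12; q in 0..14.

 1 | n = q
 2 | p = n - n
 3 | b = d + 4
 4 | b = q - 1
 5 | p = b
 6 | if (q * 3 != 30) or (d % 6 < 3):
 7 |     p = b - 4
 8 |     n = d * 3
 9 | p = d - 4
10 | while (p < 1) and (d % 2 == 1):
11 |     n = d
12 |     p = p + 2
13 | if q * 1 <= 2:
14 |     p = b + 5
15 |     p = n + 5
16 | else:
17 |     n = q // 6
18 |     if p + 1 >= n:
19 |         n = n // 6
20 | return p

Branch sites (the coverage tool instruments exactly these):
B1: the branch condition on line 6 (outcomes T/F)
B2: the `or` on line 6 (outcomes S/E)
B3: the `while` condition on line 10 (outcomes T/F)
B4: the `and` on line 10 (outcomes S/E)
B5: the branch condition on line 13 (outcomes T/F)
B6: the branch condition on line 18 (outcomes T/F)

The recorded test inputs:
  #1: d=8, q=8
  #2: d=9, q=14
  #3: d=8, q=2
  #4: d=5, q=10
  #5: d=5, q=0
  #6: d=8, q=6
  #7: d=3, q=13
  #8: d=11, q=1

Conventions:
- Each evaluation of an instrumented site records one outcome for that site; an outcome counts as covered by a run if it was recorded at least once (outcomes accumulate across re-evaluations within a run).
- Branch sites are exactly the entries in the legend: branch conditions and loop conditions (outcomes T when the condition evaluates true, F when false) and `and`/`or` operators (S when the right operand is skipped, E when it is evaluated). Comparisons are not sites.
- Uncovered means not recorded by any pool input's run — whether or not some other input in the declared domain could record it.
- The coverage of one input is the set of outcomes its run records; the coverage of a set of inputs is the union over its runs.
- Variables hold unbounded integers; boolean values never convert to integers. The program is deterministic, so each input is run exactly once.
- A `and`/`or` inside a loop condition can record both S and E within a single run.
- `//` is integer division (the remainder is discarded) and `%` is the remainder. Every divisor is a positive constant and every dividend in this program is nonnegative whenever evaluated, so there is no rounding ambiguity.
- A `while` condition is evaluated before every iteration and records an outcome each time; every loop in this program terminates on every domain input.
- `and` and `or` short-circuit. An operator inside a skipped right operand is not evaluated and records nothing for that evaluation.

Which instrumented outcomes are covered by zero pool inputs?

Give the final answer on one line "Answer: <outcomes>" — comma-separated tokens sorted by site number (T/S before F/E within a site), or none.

run #1 (d=8, q=8) runs B2->S, B1->T, B4->S, B3->F, B5->F, B6->T; records B1=T, B2=S, B3=F, B4=S, B5=F, B6=T
run #2 (d=9, q=14) runs B2->S, B1->T, B4->S, B3->F, B5->F, B6->T; records B1=T, B2=S, B3=F, B4=S, B5=F, B6=T
run #3 (d=8, q=2) runs B2->S, B1->T, B4->S, B3->F, B5->T; records B1=T, B2=S, B3=F, B4=S, B5=T
run #4 (d=5, q=10) runs B2->E, B1->F, B4->S, B3->F, B5->F, B6->T; records B1=F, B2=E, B3=F, B4=S, B5=F, B6=T
run #5 (d=5, q=0) runs B2->S, B1->T, B4->S, B3->F, B5->T; records B1=T, B2=S, B3=F, B4=S, B5=T
run #6 (d=8, q=6) runs B2->S, B1->T, B4->S, B3->F, B5->F, B6->T; records B1=T, B2=S, B3=F, B4=S, B5=F, B6=T
run #7 (d=3, q=13) runs B2->S, B1->T, B4->E, B3->T, B4->S, B3->F, B5->F, B6->T; records B1=T, B2=S, B3=T, B3=F, B4=S, B4=E, B5=F, B6=T
run #8 (d=11, q=1) runs B2->S, B1->T, B4->S, B3->F, B5->T; records B1=T, B2=S, B3=F, B4=S, B5=T
union over the pool: B1=T, B1=F, B2=S, B2=E, B3=T, B3=F, B4=S, B4=E, B5=T, B5=F, B6=T
uncovered (1 of 12): B6=F

Answer: B6=F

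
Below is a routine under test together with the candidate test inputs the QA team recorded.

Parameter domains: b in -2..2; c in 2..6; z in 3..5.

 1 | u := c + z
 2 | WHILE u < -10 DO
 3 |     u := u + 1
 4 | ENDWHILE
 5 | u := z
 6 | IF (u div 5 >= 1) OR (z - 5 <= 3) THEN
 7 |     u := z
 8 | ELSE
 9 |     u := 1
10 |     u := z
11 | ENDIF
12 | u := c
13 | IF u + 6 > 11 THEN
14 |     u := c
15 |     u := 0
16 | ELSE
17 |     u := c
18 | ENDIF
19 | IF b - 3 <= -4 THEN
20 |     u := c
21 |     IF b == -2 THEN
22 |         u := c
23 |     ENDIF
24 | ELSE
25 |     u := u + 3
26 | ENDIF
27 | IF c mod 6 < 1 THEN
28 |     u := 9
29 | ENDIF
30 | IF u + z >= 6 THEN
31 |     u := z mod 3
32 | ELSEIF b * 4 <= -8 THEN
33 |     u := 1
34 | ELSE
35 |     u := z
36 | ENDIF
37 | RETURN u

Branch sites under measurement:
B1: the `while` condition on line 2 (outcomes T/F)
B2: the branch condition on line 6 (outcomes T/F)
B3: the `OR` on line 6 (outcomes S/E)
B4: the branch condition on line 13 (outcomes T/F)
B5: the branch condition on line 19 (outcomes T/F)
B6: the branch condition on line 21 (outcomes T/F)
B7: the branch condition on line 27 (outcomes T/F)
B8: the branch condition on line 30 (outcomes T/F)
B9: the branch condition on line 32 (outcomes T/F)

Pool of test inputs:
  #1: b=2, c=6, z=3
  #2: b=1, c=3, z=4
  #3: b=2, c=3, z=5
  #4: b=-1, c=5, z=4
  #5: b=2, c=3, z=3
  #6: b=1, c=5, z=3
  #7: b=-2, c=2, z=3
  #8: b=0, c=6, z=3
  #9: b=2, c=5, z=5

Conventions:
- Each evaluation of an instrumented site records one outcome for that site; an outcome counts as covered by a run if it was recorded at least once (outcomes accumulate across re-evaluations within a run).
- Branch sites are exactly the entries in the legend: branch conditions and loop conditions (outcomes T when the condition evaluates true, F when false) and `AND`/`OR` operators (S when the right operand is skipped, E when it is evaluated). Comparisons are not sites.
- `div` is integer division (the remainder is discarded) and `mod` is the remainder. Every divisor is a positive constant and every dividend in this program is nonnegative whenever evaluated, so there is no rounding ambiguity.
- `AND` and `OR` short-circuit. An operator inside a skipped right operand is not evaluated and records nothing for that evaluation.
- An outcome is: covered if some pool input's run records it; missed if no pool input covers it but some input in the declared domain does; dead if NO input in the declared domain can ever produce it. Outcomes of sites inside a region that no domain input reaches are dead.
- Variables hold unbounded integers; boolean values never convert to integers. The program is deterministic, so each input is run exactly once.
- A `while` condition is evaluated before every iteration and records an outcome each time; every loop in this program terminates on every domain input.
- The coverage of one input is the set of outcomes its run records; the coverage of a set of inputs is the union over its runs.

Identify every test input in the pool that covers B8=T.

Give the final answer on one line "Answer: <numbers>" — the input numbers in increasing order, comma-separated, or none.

input #1 (b=2, c=6, z=3): records B8=T
input #2 (b=1, c=3, z=4): records B8=T
input #3 (b=2, c=3, z=5): records B8=T
input #4 (b=-1, c=5, z=4): records B8=T
input #5 (b=2, c=3, z=3): records B8=T
input #6 (b=1, c=5, z=3): records B8=T
input #7 (b=-2, c=2, z=3): does not record B8=T
input #8 (b=0, c=6, z=3): records B8=T
input #9 (b=2, c=5, z=5): records B8=T

Answer: 1, 2, 3, 4, 5, 6, 8, 9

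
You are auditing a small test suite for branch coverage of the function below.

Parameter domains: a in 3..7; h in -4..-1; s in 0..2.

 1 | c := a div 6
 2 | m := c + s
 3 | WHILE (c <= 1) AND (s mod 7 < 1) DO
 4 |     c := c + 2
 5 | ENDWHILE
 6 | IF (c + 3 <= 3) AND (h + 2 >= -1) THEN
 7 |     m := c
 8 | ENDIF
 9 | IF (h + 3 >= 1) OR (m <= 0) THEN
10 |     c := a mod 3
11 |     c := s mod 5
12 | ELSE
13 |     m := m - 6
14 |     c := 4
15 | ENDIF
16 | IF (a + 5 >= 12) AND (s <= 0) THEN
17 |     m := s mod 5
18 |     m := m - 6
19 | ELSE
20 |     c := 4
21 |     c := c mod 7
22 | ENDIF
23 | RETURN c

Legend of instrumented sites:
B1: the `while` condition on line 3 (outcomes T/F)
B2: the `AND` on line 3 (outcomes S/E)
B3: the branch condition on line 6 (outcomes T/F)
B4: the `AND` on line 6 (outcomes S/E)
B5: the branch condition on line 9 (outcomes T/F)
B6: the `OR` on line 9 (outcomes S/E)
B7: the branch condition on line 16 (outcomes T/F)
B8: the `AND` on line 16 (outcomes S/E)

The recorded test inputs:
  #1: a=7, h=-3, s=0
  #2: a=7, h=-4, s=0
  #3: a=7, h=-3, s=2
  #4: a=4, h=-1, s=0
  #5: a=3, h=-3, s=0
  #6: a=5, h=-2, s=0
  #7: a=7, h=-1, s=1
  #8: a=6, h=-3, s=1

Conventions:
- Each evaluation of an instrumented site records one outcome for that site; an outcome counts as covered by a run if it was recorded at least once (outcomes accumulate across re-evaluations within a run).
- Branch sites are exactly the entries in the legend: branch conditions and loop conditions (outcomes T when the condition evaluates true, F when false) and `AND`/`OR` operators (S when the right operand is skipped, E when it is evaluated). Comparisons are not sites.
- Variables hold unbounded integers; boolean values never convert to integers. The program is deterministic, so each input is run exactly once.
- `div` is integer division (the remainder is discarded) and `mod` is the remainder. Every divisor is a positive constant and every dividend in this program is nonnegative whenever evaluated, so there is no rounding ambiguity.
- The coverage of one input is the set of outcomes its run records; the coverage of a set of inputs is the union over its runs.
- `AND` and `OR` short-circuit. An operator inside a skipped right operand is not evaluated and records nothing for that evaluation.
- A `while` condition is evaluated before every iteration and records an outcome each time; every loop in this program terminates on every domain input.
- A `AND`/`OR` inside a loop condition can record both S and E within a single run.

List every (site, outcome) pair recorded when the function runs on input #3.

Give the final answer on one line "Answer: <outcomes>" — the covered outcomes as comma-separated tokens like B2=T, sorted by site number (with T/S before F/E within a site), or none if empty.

Simulating input #3 (a=7, h=-3, s=2) step by step:
  B2->E, B1->F, B4->S, B3->F, B6->E, B5->F, B8->E, B7->F
collecting distinct outcomes: B1=F, B2=E, B3=F, B4=S, B5=F, B6=E, B7=F, B8=E

Answer: B1=F, B2=E, B3=F, B4=S, B5=F, B6=E, B7=F, B8=E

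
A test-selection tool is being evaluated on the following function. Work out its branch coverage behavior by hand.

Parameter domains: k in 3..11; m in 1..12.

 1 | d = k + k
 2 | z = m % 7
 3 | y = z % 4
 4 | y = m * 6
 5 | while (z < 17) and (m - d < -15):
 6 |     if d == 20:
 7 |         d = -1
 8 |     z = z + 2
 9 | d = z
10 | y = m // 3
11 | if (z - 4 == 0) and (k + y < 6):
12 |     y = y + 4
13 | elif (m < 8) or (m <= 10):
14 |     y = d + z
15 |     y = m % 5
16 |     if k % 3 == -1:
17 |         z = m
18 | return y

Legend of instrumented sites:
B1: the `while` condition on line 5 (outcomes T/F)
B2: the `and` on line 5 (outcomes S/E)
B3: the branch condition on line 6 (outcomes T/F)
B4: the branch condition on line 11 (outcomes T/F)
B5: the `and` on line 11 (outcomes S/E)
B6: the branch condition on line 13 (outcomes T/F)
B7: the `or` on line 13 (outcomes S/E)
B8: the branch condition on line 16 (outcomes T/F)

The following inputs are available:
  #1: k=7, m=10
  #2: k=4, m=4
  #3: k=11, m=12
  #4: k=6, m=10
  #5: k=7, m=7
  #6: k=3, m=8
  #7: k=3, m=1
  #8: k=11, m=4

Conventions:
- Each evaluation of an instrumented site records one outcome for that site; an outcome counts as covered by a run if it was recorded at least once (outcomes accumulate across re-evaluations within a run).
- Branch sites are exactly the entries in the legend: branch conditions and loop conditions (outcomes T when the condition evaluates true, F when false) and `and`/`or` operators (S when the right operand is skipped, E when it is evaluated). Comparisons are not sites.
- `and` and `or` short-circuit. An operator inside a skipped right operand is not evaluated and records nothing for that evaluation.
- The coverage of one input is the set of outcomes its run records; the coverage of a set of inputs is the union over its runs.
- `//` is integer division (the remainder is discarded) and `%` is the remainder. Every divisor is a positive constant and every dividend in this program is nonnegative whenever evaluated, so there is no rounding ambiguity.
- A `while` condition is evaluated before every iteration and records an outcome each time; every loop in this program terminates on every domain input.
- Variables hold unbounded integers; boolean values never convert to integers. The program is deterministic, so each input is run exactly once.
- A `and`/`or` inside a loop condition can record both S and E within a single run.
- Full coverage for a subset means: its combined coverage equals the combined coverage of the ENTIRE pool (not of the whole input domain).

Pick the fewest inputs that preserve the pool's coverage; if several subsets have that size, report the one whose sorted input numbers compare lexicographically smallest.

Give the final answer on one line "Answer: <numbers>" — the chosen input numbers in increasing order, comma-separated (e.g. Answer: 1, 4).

test 1 (k=7, m=10) fires B2->E, B1->F, B5->S, B4->F, B7->E, B6->T, B8->F; hits B1=F, B2=E, B4=F, B5=S, B6=T, B7=E, B8=F
test 2 (k=4, m=4) fires B2->E, B1->F, B5->E, B4->T; hits B1=F, B2=E, B4=T, B5=E
test 3 (k=11, m=12) fires B2->E, B1->F, B5->S, B4->F, B7->E, B6->F; hits B1=F, B2=E, B4=F, B5=S, B6=F, B7=E
test 4 (k=6, m=10) fires B2->E, B1->F, B5->S, B4->F, B7->E, B6->T, B8->F; hits B1=F, B2=E, B4=F, B5=S, B6=T, B7=E, B8=F
test 5 (k=7, m=7) fires B2->E, B1->F, B5->S, B4->F, B7->S, B6->T, B8->F; hits B1=F, B2=E, B4=F, B5=S, B6=T, B7=S, B8=F
test 6 (k=3, m=8) fires B2->E, B1->F, B5->S, B4->F, B7->E, B6->T, B8->F; hits B1=F, B2=E, B4=F, B5=S, B6=T, B7=E, B8=F
test 7 (k=3, m=1) fires B2->E, B1->F, B5->S, B4->F, B7->S, B6->T, B8->F; hits B1=F, B2=E, B4=F, B5=S, B6=T, B7=S, B8=F
test 8 (k=11, m=4) fires B2->E, B1->T, B3->F, B2->E, B1->T, B3->F, B2->E, B1->T, B3->F, B2->E, B1->T, B3->F, B2->E, B1->T, ...; hits B1=T, B1=F, B2=S, B2=E, B3=F, B4=F, B5=S, B6=T, B7=S, B8=F
together the pool reaches 14 outcomes: B1=T, B1=F, B2=S, B2=E, B3=F, B4=T, B4=F, B5=S, B5=E, B6=T, B6=F, B7=S, B7=E, B8=F
no size-1 subset reaches all 14 outcomes (best union: 10/14)
no size-2 subset reaches all 14 outcomes (best union: 12/14)
size 3: inputs {2, 3, 8} cover all 14 outcomes, and no lexicographically smaller subset of this size does

Answer: 2, 3, 8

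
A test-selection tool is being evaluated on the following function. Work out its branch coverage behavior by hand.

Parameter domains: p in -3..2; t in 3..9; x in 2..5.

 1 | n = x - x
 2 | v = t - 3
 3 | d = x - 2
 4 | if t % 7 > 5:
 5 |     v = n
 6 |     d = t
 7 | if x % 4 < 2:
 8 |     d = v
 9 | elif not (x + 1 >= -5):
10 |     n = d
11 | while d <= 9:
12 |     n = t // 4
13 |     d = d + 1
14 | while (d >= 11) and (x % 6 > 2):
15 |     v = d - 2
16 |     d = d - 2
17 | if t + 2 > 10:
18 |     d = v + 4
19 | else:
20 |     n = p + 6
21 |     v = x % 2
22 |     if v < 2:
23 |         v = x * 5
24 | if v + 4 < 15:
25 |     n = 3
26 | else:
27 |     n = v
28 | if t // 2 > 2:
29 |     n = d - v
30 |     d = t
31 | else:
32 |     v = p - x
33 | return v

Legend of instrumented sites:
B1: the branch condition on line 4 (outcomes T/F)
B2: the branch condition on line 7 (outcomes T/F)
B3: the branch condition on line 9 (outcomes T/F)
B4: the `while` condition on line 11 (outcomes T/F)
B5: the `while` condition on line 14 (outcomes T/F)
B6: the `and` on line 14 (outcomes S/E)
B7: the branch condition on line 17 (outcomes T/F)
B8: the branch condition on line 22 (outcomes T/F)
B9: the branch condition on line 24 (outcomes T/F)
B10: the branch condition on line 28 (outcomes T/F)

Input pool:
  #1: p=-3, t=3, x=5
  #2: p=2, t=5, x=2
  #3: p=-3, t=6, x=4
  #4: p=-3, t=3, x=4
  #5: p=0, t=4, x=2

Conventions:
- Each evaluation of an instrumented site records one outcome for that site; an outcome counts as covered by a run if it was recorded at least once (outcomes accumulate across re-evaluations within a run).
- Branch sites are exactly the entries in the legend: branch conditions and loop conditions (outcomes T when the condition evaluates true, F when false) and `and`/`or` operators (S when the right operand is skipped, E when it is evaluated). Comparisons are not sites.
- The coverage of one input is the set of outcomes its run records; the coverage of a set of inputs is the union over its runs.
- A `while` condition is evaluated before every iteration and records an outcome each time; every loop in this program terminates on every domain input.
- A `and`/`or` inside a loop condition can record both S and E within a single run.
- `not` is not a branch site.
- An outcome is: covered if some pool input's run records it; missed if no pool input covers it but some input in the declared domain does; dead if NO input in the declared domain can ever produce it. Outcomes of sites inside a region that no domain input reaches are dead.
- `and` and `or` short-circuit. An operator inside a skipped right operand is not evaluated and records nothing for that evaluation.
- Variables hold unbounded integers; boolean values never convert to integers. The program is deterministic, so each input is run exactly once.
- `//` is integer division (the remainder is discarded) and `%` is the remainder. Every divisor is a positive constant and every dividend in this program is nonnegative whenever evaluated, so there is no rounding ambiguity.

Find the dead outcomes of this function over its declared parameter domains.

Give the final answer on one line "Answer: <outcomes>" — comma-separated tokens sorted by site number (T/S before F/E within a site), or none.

exhaustive pass over the 168-input domain:
  B3=T: zero occurrences over every domain input -> dead
  B5=T: zero occurrences over every domain input -> dead
  B6=E: zero occurrences over every domain input -> dead
  B8=F: zero occurrences over every domain input -> dead
  reachable outcomes have witnesses, e.g. B1=T (e.g. p=-3, t=6, x=2), B1=F (e.g. p=-3, t=3, x=2), B2=T (e.g. p=-3, t=3, x=4), B2=F (e.g. p=-3, t=3, x=2)

Answer: B3=T, B5=T, B6=E, B8=F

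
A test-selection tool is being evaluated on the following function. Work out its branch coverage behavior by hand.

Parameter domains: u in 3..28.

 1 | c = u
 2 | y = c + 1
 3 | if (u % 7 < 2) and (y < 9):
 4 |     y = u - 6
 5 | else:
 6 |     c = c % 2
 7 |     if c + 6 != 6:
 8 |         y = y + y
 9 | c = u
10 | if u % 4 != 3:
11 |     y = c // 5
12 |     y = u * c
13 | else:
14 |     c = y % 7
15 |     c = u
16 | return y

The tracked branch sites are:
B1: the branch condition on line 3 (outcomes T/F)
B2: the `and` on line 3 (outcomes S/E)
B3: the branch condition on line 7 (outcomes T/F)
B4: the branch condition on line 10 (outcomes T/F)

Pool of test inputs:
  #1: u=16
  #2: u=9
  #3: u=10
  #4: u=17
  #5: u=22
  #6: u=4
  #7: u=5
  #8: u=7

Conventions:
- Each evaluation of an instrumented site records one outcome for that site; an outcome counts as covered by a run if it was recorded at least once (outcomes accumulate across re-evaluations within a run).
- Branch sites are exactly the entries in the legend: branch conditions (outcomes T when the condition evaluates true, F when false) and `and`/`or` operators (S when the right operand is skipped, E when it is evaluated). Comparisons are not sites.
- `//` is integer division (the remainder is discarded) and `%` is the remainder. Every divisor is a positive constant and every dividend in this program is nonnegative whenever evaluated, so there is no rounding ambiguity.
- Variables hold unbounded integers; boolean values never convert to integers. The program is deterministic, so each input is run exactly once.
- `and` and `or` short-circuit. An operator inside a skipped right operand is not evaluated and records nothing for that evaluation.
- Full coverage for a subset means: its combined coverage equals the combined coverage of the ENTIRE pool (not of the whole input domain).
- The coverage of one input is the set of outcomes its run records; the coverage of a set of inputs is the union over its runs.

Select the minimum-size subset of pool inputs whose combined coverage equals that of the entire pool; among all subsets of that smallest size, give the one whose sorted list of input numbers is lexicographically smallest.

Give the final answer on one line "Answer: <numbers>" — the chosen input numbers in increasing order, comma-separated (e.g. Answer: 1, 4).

run #1 (u=16) records B1=F, B2=S, B3=F, B4=T
run #2 (u=9) records B1=F, B2=S, B3=T, B4=T
run #3 (u=10) records B1=F, B2=S, B3=F, B4=T
run #4 (u=17) records B1=F, B2=S, B3=T, B4=T
run #5 (u=22) records B1=F, B2=E, B3=F, B4=T
run #6 (u=4) records B1=F, B2=S, B3=F, B4=T
run #7 (u=5) records B1=F, B2=S, B3=T, B4=T
run #8 (u=7) records B1=T, B2=E, B4=F
together the pool reaches 8 outcomes: B1=T, B1=F, B2=S, B2=E, B3=T, B3=F, B4=T, B4=F
size 1 is not enough: best union over all size-1 subsets is 4/8
size 2 is not enough: best union over all size-2 subsets is 7/8
the canonical winner is {1, 2, 8}: size 3, full 8-outcome coverage, earliest index list among size-3 covers

Answer: 1, 2, 8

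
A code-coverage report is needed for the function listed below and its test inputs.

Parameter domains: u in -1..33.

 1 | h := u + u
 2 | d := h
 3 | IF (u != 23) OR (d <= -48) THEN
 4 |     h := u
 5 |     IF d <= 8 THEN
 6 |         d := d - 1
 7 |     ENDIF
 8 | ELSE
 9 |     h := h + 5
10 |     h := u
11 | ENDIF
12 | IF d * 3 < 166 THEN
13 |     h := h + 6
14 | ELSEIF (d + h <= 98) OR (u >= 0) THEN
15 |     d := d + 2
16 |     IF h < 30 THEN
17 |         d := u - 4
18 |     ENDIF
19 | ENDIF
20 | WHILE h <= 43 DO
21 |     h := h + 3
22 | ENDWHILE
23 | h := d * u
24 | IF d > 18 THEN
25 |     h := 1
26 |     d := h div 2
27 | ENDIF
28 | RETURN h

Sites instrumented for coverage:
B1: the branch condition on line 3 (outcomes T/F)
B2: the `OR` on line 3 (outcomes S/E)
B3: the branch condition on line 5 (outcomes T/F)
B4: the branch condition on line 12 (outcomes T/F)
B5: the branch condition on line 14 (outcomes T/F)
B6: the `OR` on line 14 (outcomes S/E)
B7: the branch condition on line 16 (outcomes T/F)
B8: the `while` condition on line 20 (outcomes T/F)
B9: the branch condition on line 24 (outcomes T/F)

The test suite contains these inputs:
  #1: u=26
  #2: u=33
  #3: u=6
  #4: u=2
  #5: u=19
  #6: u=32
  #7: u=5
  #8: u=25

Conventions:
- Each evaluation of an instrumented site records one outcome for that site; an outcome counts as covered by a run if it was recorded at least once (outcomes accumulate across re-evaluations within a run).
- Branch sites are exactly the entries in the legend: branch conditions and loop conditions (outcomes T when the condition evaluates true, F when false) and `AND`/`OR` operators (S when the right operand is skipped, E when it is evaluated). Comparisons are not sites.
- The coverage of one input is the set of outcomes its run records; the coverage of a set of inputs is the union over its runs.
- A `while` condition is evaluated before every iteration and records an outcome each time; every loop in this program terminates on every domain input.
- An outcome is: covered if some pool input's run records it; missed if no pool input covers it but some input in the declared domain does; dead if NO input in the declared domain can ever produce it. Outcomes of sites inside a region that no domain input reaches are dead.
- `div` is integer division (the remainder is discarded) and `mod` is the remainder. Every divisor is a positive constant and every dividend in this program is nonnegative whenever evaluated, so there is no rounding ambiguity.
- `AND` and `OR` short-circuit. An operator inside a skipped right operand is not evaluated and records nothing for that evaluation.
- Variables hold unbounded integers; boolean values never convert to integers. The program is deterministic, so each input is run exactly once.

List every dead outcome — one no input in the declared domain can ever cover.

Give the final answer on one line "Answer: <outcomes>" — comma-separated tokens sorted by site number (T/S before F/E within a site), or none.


checking every outcome against all 35 domain inputs:
  B5=F: unreachable across the whole domain -> dead
  reachable outcomes have witnesses, e.g. B1=T (e.g. u=-1), B1=F (e.g. u=23), B2=S (e.g. u=-1), B2=E (e.g. u=23)
Answer: B5=F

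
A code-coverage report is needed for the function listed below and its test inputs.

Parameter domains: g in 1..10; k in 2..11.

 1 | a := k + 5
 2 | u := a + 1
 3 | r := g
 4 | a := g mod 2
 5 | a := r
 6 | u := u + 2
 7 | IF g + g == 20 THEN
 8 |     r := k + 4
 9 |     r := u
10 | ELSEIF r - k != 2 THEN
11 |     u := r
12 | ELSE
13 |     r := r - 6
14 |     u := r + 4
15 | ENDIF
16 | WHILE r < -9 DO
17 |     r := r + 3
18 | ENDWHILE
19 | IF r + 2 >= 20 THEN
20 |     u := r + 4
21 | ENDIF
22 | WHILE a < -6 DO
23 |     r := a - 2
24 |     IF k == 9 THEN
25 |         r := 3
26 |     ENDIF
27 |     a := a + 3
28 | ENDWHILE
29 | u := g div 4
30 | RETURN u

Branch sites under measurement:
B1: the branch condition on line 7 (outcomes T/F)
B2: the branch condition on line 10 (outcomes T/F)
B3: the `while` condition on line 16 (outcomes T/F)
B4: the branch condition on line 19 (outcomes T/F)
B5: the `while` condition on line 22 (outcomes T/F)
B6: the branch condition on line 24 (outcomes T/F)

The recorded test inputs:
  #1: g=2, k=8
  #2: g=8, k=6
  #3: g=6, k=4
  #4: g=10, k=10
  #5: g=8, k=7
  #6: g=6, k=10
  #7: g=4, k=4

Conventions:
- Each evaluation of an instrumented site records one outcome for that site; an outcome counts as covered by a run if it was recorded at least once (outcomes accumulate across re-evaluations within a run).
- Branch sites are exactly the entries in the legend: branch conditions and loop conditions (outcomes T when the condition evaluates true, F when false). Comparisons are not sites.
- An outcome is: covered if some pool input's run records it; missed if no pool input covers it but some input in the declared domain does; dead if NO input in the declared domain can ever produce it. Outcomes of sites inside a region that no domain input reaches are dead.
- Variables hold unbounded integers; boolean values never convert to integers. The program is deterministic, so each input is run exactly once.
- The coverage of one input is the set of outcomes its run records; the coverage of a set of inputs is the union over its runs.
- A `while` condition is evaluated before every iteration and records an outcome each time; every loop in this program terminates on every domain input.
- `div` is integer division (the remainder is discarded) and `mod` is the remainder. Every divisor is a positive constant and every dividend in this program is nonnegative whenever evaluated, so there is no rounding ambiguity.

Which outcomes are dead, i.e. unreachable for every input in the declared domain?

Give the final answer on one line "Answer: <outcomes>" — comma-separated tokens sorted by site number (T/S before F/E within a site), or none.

checking every outcome against all 100 domain inputs:
  B3=T: no domain input ever produces it -> dead
  B5=T: no domain input ever produces it -> dead
  B6=T: no domain input ever produces it -> dead
  B6=F: no domain input ever produces it -> dead
  reachable outcomes have witnesses, e.g. B1=T (e.g. g=10, k=2), B1=F (e.g. g=1, k=2), B2=T (e.g. g=1, k=2), B2=F (e.g. g=4, k=2)

Answer: B3=T, B5=T, B6=T, B6=F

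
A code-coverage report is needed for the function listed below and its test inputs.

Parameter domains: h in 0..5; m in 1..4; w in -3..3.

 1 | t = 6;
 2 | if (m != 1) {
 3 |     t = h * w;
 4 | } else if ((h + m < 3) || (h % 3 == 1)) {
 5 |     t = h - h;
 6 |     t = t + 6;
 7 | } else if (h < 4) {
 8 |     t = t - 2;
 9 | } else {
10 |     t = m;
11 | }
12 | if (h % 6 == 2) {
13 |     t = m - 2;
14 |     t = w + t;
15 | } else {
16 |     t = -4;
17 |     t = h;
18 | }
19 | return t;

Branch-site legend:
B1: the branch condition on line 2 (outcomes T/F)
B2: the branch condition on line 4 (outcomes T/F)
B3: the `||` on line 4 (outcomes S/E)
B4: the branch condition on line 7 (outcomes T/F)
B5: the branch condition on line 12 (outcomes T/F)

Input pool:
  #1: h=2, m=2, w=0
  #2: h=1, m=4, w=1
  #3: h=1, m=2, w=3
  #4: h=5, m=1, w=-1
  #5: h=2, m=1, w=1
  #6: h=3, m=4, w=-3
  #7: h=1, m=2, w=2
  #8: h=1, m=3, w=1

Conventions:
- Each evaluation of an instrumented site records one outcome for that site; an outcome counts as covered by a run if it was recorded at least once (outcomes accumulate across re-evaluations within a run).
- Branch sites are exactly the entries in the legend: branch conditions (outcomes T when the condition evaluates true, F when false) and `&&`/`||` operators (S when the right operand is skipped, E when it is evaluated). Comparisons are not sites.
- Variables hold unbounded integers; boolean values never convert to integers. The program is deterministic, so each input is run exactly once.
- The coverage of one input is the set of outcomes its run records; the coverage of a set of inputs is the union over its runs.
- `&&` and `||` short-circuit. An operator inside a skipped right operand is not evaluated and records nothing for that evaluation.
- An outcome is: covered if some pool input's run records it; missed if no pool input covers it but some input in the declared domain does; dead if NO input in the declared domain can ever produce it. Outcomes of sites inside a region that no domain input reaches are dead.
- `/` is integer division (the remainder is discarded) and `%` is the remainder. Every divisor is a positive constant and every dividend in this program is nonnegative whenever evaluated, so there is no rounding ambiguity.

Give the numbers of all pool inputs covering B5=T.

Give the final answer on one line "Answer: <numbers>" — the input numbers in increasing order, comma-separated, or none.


input #1 (h=2, m=2, w=0): hits B5=T
input #2 (h=1, m=4, w=1): never hits B5=T
input #3 (h=1, m=2, w=3): never hits B5=T
input #4 (h=5, m=1, w=-1): never hits B5=T
input #5 (h=2, m=1, w=1): hits B5=T
input #6 (h=3, m=4, w=-3): never hits B5=T
input #7 (h=1, m=2, w=2): never hits B5=T
input #8 (h=1, m=3, w=1): never hits B5=T
Answer: 1, 5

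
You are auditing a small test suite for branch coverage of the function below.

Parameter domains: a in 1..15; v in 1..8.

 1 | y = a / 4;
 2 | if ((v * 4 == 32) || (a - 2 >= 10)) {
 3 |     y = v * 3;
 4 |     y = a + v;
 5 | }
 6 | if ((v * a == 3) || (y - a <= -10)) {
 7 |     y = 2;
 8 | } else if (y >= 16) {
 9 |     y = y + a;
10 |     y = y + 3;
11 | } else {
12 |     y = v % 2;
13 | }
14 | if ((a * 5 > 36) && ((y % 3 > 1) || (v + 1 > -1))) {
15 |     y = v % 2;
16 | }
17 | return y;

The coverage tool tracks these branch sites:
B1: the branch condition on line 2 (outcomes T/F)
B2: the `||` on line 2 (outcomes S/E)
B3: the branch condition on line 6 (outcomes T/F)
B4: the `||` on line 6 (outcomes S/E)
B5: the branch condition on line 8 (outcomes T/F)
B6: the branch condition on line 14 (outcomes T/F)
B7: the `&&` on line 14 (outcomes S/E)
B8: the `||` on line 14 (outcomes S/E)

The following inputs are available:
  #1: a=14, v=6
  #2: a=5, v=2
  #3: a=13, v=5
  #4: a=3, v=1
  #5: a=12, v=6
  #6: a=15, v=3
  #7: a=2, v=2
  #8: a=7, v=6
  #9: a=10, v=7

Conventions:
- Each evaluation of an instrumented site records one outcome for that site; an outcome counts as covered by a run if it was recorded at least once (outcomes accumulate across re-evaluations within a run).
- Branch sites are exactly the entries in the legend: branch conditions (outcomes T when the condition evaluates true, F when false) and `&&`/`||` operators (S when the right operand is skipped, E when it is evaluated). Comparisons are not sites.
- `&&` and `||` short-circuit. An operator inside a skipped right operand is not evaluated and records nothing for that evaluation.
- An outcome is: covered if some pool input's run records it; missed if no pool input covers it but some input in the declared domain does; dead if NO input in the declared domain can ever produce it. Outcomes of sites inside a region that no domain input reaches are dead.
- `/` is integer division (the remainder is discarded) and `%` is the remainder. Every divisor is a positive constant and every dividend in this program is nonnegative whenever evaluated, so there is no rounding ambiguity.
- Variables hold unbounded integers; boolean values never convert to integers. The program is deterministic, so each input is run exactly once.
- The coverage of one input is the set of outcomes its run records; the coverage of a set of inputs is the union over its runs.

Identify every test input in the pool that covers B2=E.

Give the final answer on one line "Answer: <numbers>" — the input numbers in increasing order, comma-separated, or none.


input #1 (a=14, v=6): hits B2=E
input #2 (a=5, v=2): hits B2=E
input #3 (a=13, v=5): hits B2=E
input #4 (a=3, v=1): hits B2=E
input #5 (a=12, v=6): hits B2=E
input #6 (a=15, v=3): hits B2=E
input #7 (a=2, v=2): hits B2=E
input #8 (a=7, v=6): hits B2=E
input #9 (a=10, v=7): hits B2=E
Answer: 1, 2, 3, 4, 5, 6, 7, 8, 9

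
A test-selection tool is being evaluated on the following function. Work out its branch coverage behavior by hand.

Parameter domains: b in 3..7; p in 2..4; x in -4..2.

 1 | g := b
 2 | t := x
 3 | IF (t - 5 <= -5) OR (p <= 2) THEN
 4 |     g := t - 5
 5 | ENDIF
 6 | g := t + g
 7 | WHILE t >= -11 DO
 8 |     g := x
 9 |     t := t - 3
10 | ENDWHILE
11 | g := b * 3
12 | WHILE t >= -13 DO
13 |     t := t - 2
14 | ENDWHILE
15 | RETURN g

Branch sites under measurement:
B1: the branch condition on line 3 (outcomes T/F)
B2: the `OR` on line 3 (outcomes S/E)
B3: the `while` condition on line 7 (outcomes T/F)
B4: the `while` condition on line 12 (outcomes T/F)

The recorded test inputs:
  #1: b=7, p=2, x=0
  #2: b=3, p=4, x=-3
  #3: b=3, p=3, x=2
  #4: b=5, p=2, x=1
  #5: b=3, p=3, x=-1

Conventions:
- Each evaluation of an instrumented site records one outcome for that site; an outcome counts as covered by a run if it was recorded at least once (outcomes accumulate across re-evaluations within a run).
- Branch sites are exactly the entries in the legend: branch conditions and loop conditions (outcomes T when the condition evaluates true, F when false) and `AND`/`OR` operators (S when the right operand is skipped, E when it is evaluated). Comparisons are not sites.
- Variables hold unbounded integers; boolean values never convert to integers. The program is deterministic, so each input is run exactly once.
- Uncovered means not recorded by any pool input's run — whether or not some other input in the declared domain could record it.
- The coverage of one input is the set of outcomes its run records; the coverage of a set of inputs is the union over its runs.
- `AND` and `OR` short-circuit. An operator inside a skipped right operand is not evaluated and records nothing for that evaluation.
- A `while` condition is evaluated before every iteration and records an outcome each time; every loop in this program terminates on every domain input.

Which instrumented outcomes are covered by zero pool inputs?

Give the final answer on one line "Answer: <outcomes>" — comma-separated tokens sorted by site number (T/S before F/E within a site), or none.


input #1, b=7, p=2, x=0: outcomes B1=T, B2=S, B3=T, B3=F, B4=T, B4=F
input #2, b=3, p=4, x=-3: outcomes B1=T, B2=S, B3=T, B3=F, B4=T, B4=F
input #3, b=3, p=3, x=2: outcomes B1=F, B2=E, B3=T, B3=F, B4=T, B4=F
input #4, b=5, p=2, x=1: outcomes B1=T, B2=E, B3=T, B3=F, B4=F
input #5, b=3, p=3, x=-1: outcomes B1=T, B2=S, B3=T, B3=F, B4=T, B4=F
union over the pool: B1=T, B1=F, B2=S, B2=E, B3=T, B3=F, B4=T, B4=F
uncovered (0 of 8): none
Answer: none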